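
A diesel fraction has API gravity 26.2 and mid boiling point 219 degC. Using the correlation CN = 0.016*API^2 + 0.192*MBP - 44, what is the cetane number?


CN = 0.016 * 26.2^2 + 0.192 * 219 - 44
CN = 10.98304 + 42.048 - 44 = 9.03104

9.03104


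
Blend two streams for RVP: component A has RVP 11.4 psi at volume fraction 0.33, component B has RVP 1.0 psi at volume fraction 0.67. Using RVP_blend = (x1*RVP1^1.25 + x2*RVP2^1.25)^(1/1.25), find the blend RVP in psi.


Chevron index: RVP_blend = (sum xi*RVPi^1.25)^(1/1.25)
RVP^1.25 terms: 0.33 * 11.4^1.25 + 0.67 * 1.0^1.25 = 7.58266
RVP_blend = 7.58266^(1/1.25) = 5.057

5.057 psi


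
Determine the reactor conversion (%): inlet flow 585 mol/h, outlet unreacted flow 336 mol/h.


X = (F_in - F_out) / F_in * 100
Moles reacted = 585 - 336 = 249
X = 249 / 585 * 100
= 0.4256 * 100
= 42.56 %

42.56 %


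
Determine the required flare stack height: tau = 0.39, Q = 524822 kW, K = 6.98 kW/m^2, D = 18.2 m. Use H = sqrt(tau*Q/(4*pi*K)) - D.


tau*Q/(4*pi*K) = 0.39 * 524822 / (4 * pi * 6.98) = 2333.52
sqrt(2333.52) = 48.3065
H = 48.3065 - 18.2 = 30.11

30.11 m


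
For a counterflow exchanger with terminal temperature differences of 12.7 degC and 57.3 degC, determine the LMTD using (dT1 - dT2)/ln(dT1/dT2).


LMTD = (dT1 - dT2) / ln(dT1/dT2)
= (12.7 - 57.3) / ln(12.7 / 57.3) = -44.6 / -1.5067 = 29.60

29.60 degC


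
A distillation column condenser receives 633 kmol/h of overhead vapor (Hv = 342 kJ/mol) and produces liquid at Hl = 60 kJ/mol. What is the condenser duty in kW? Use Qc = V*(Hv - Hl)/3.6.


Qc = 633 * (342 - 60) / 3.6 = 633 * 282 / 3.6 = 49580

49580 kW


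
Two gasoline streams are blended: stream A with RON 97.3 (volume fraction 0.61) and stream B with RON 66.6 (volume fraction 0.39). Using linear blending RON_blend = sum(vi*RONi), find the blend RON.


Linear blending: RON_blend = sum(vi * RONi)
Contribution 1: 0.61 * 97.3 = 59.353
Contribution 2: 0.39 * 66.6 = 25.974
RON_blend = 59.353 + 25.974 = 85.327

85.327


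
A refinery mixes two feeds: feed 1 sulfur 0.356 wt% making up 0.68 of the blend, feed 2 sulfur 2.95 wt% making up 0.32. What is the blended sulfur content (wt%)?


Linear sulfur blending: S_blend = x1*S1 + x2*S2
Contribution 1: 0.68 * 0.356 = 0.24208 wt%
Contribution 2: 0.32 * 2.95 = 0.944 wt%
S_blend = 0.24208 + 0.944 = 1.18608

1.18608 wt%


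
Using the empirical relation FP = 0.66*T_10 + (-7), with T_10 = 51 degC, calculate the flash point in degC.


FP = 0.66 * 51 + (-7) = 26.66

26.66 degC


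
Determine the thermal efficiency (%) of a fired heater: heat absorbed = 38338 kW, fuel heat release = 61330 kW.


Furnace efficiency = Q_absorbed / Q_fuel * 100
= 38338 / 61330 * 100 = 62.51

62.51 %


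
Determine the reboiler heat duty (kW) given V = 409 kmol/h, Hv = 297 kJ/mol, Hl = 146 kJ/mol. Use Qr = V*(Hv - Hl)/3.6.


Qr = 409 * (297 - 146) / 3.6 = 409 * 151 / 3.6 = 17160

17160 kW


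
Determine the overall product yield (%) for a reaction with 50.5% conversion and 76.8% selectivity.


Overall yield = conversion (%) * selectivity (%) / 100
Conversion = 50.5%, Selectivity = 76.8%
Y = 50.5 * 76.8 / 100
= 38.784 %

38.784 %


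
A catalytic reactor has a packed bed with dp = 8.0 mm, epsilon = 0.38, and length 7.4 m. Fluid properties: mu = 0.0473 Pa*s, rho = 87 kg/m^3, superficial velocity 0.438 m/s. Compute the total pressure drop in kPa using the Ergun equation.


dp = 8.0 mm = 0.008 m
Viscous term = 150*0.0473*0.438*(1-0.38)^2 / (0.008^2*0.38^3) = 340157
Inertial term = 1.75*87*0.438^2*(1-0.38) / (0.008*0.38^3) = 41253.1
dP/L = 340157 + 41253.1 = 381410 Pa/m
dP = 381410 * 7.4 / 1000 = 2822 kPa

2822 kPa


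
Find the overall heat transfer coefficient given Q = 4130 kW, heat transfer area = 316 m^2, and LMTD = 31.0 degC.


From Q = U*A*LMTD, U = Q / (A * LMTD)
U = 4130 / (316 * 31.0) = 4130 / 9796 = 0.4216

0.4216 kW/(m^2*K)


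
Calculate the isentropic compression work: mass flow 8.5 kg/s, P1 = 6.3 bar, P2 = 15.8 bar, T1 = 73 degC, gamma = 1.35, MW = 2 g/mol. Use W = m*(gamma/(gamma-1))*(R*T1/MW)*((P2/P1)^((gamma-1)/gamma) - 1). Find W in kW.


Isentropic work: W = m*(gamma/(gamma-1))*(R*T1/MW)*((P2/P1)^((gamma-1)/gamma) - 1)
T1 = 73 + 273.15 = 346.15 K
Pressure ratio = 15.8 / 6.3 = 2.50794
Exponent = (1.35 - 1)/1.35 = 0.259259
(P2/P1)^exp - 1 = 2.50794^0.259259 - 1 = 0.26919
W = 8.5 * 1.35 / 0.35 * 8.314 * 346.15 / 2 * 0.26919 = 12700

12700 kW


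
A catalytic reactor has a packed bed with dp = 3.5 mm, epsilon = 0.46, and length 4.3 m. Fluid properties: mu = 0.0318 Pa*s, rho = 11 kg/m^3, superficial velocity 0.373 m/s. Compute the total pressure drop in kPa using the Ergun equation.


dp = 3.5 mm = 0.0035 m
Viscous term = 150*0.0318*0.373*(1-0.46)^2 / (0.0035^2*0.46^3) = 435116
Inertial term = 1.75*11*0.373^2*(1-0.46) / (0.0035*0.46^3) = 4245.22
dP/L = 435116 + 4245.22 = 439361 Pa/m
dP = 439361 * 4.3 / 1000 = 1889 kPa

1889 kPa


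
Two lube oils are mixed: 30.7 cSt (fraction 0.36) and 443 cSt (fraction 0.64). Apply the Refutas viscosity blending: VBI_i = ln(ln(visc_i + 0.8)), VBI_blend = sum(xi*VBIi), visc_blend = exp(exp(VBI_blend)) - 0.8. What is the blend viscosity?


Refutas method: VBN_i = 14.534*ln(ln(visc_i + 0.8)) + 10.975, blended linearly by mass fraction; since VBN is linear in VBI_i = ln(ln(visc_i + 0.8)) and the fractions sum to 1, blend VBI directly: visc = exp(exp(VBI_blend)) - 0.8
VBI_1 = ln(ln(30.7 + 0.8)) = 1.23837
VBI_2 = ln(ln(443 + 0.8)) = 1.80753
VBI_blend = 0.36 * 1.23837 + 0.64 * 1.80753 = 1.60263
visc_blend = exp(exp(1.60263)) - 0.8 = 142.7

142.7 cSt


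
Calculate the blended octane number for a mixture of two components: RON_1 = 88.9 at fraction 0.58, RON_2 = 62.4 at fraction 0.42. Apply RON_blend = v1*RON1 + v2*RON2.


Linear blending: RON_blend = sum(vi * RONi)
Contribution 1: 0.58 * 88.9 = 51.562
Contribution 2: 0.42 * 62.4 = 26.208
RON_blend = 51.562 + 26.208 = 77.77

77.77


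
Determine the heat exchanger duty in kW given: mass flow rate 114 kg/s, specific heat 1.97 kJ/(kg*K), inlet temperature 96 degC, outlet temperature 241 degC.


Q = m_dot * cp * delta_T
delta_T = 241 - 96 = 145 K
Q = 114 * 1.97 * 145
= 224.58 * 145
= 32564.1 kW

32564.1 kW


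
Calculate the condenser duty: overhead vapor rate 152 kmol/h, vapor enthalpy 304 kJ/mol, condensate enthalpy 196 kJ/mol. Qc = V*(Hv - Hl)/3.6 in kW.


Qc = 152 * (304 - 196) / 3.6 = 152 * 108 / 3.6 = 4560

4560 kW


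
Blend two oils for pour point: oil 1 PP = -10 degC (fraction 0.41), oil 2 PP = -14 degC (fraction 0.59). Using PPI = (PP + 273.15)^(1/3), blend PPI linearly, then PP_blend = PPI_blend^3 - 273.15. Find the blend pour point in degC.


PPI_1 = (-10 + 273.15)^(1/3) = 6.408176
PPI_2 = (-14 + 273.15)^(1/3) = 6.375541
PPI_blend = 0.41 * 6.408176 + 0.59 * 6.375541 = 6.388921
PP_blend = 6.388921^3 - 273.15 = 260.785 - 273.15 = -12.36

-12.36 degC


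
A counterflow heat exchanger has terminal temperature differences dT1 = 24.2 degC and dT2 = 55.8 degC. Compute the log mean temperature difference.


LMTD = (dT1 - dT2) / ln(dT1/dT2)
= (24.2 - 55.8) / ln(24.2 / 55.8) = -31.6 / -0.835421 = 37.83

37.83 degC


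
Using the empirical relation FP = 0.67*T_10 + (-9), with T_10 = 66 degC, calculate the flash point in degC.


FP = 0.67 * 66 + (-9) = 35.22

35.22 degC


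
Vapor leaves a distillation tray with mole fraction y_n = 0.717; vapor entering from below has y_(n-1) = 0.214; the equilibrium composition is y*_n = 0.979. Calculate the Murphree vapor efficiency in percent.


Murphree vapor efficiency: EMV = (y_n - y_(n-1)) / (y*_n - y_(n-1)) * 100
EMV = (0.717 - 0.214) / (0.979 - 0.214) * 100 = 0.503 / 0.765 * 100 = 65.75

65.75 %


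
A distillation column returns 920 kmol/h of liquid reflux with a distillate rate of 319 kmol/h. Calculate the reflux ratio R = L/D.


Reflux ratio definition: R = L / D (liquid returned / distillate withdrawn)
L = 920 kmol/h, D = 319 kmol/h
R = 920 / 319 = 2.884

2.884


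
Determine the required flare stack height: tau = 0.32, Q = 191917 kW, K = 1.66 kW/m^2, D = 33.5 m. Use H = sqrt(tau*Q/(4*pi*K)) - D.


tau*Q/(4*pi*K) = 0.32 * 191917 / (4 * pi * 1.66) = 2944.05
sqrt(2944.05) = 54.2591
H = 54.2591 - 33.5 = 20.76

20.76 m


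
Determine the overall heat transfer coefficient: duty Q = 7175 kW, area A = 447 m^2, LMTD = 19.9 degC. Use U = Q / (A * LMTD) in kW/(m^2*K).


From Q = U*A*LMTD, U = Q / (A * LMTD)
U = 7175 / (447 * 19.9) = 7175 / 8895.3 = 0.8066

0.8066 kW/(m^2*K)


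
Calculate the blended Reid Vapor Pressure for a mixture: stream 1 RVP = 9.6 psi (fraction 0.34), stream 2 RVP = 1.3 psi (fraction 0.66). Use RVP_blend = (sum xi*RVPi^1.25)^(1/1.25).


Chevron index: RVP_blend = (sum xi*RVPi^1.25)^(1/1.25)
RVP^1.25 terms: 0.34 * 9.6^1.25 + 0.66 * 1.3^1.25 = 6.66153
RVP_blend = 6.66153^(1/1.25) = 4.559

4.559 psi


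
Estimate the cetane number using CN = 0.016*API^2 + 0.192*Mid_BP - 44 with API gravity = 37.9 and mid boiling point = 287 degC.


CN = 0.016 * 37.9^2 + 0.192 * 287 - 44
CN = 22.98256 + 55.104 - 44 = 34.08656

34.08656


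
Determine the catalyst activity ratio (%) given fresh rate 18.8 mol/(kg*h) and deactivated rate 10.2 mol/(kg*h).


Activity (%) = (rate_used / rate_fresh) * 100
rate_used = 10.2, rate_fresh = 18.8
= (10.2 / 18.8) * 100
= 0.5426 * 100 = 54.26

54.26 %


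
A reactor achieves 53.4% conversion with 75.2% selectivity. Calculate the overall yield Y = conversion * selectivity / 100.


Overall yield = conversion (%) * selectivity (%) / 100
Conversion = 53.4%, Selectivity = 75.2%
Y = 53.4 * 75.2 / 100
= 40.1568 %

40.1568 %


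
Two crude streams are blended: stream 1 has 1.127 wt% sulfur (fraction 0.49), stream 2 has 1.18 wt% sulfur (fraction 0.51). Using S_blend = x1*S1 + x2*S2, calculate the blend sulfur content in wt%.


Linear sulfur blending: S_blend = x1*S1 + x2*S2
Contribution 1: 0.49 * 1.127 = 0.55223 wt%
Contribution 2: 0.51 * 1.18 = 0.6018 wt%
S_blend = 0.55223 + 0.6018 = 1.15403

1.15403 wt%


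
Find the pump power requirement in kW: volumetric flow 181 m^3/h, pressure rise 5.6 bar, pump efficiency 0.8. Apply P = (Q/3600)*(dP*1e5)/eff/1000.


Q = 181 / 3600 = 0.0502778 m^3/s
P = 0.0502778 * (5.6 * 1e5) / 0.8 / 1000 = 35.19

35.19 kW


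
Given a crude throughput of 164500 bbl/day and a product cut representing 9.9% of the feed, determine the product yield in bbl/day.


Crude throughput = 164500 bbl/day
Fraction yield = 9.9%
yield = throughput * fraction / 100
yield = 164500 * 9.9 / 100 = 16285.5

16285.5 bbl/day


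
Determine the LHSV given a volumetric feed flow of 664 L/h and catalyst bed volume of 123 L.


LHSV = volumetric feed rate / catalyst volume
= 664 L/h / 123 L
= 5.398 h^-1

5.398 h^-1


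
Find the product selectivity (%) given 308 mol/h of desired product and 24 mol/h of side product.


Selectivity = desired / (desired + undesired) * 100
Total products = 308 + 24 = 332 mol/h
S = 308 / 332 * 100
= 0.9277 * 100
= 92.77 %

92.77 %


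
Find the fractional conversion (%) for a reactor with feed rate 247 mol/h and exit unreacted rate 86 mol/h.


X = (F_in - F_out) / F_in * 100
Moles reacted = 247 - 86 = 161
X = 161 / 247 * 100
= 0.6518 * 100
= 65.18 %

65.18 %


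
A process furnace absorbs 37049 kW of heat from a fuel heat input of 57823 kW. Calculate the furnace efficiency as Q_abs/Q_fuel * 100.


Furnace efficiency = Q_absorbed / Q_fuel * 100
= 37049 / 57823 * 100 = 64.07

64.07 %


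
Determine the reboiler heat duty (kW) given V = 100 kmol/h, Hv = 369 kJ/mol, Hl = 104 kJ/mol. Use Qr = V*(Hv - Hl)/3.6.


Qr = 100 * (369 - 104) / 3.6 = 100 * 265 / 3.6 = 7361

7361 kW


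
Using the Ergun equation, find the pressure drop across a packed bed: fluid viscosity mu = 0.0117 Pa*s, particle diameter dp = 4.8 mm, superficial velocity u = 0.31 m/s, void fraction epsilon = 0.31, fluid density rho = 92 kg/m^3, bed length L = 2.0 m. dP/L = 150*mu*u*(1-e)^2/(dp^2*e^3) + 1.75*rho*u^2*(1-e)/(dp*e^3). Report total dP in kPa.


dp = 4.8 mm = 0.0048 m
Viscous term = 150*0.0117*0.31*(1-0.31)^2 / (0.0048^2*0.31^3) = 377372
Inertial term = 1.75*92*0.31^2*(1-0.31) / (0.0048*0.31^3) = 74657.3
dP/L = 377372 + 74657.3 = 452029 Pa/m
dP = 452029 * 2.0 / 1000 = 904.1 kPa

904.1 kPa


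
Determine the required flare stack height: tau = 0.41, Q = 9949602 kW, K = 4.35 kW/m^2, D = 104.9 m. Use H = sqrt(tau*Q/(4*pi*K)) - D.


tau*Q/(4*pi*K) = 0.41 * 9949602 / (4 * pi * 4.35) = 74626
sqrt(74626) = 273.178
H = 273.178 - 104.9 = 168.3

168.3 m


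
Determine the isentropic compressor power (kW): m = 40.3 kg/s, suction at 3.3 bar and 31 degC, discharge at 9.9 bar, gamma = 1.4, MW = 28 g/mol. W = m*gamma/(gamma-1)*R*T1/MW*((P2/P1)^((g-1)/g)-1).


Isentropic work: W = m*(gamma/(gamma-1))*(R*T1/MW)*((P2/P1)^((gamma-1)/gamma) - 1)
T1 = 31 + 273.15 = 304.15 K
Pressure ratio = 9.9 / 3.3 = 3
Exponent = (1.4 - 1)/1.4 = 0.285714
(P2/P1)^exp - 1 = 3^0.285714 - 1 = 0.368738
W = 40.3 * 1.4 / 0.4 * 8.314 * 304.15 / 28 * 0.368738 = 4697

4697 kW


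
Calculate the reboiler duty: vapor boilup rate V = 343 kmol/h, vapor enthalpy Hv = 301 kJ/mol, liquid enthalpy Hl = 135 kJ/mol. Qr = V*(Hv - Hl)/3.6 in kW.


Qr = 343 * (301 - 135) / 3.6 = 343 * 166 / 3.6 = 15820

15820 kW


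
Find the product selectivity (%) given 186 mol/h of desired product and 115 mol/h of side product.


Selectivity = desired / (desired + undesired) * 100
Total products = 186 + 115 = 301 mol/h
S = 186 / 301 * 100
= 0.6179 * 100
= 61.79 %

61.79 %


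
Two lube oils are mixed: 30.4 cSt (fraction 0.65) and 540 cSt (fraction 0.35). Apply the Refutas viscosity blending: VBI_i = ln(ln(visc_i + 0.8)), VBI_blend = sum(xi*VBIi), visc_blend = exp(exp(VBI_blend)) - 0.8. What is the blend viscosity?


Refutas method: VBN_i = 14.534*ln(ln(visc_i + 0.8)) + 10.975, blended linearly by mass fraction; since VBN is linear in VBI_i = ln(ln(visc_i + 0.8)) and the fractions sum to 1, blend VBI directly: visc = exp(exp(VBI_blend)) - 0.8
VBI_1 = ln(ln(30.4 + 0.8)) = 1.23559
VBI_2 = ln(ln(540 + 0.8)) = 1.83945
VBI_blend = 0.65 * 1.23559 + 0.35 * 1.83945 = 1.44694
visc_blend = exp(exp(1.44694)) - 0.8 = 69.31

69.31 cSt


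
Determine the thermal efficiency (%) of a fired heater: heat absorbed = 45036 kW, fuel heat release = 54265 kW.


Furnace efficiency = Q_absorbed / Q_fuel * 100
= 45036 / 54265 * 100 = 82.99

82.99 %


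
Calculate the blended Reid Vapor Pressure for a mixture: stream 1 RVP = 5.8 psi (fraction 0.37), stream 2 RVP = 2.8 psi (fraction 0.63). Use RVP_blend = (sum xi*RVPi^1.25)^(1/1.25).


Chevron index: RVP_blend = (sum xi*RVPi^1.25)^(1/1.25)
RVP^1.25 terms: 0.37 * 5.8^1.25 + 0.63 * 2.8^1.25 = 5.61218
RVP_blend = 5.61218^(1/1.25) = 3.975

3.975 psi


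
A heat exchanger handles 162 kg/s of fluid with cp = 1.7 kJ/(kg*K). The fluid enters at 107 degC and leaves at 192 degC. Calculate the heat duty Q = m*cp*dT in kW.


Q = m_dot * cp * delta_T
delta_T = 192 - 107 = 85 K
Q = 162 * 1.7 * 85
= 275.4 * 85
= 23409 kW

23409 kW


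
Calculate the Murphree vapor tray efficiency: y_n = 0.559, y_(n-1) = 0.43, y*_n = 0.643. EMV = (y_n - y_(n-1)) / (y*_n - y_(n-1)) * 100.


Murphree vapor efficiency: EMV = (y_n - y_(n-1)) / (y*_n - y_(n-1)) * 100
EMV = (0.559 - 0.43) / (0.643 - 0.43) * 100 = 0.129 / 0.213 * 100 = 60.56

60.56 %


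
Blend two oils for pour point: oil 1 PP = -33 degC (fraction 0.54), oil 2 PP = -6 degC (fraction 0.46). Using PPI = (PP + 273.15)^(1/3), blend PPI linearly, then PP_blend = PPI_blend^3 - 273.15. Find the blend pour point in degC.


PPI_1 = (-33 + 273.15)^(1/3) = 6.215759
PPI_2 = (-6 + 273.15)^(1/3) = 6.440482
PPI_blend = 0.54 * 6.215759 + 0.46 * 6.440482 = 6.319132
PP_blend = 6.319132^3 - 273.15 = 252.332 - 273.15 = -20.82

-20.82 degC


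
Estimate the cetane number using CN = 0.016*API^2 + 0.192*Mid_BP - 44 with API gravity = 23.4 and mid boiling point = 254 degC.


CN = 0.016 * 23.4^2 + 0.192 * 254 - 44
CN = 8.76096 + 48.768 - 44 = 13.52896

13.52896


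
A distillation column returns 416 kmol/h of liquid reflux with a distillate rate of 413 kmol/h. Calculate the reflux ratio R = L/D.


Reflux ratio definition: R = L / D (liquid returned / distillate withdrawn)
L = 416 kmol/h, D = 413 kmol/h
R = 416 / 413 = 1.007

1.007


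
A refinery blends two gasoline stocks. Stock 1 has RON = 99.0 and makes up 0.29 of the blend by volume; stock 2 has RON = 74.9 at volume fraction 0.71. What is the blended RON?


Linear blending: RON_blend = sum(vi * RONi)
Contribution 1: 0.29 * 99.0 = 28.71
Contribution 2: 0.71 * 74.9 = 53.179
RON_blend = 28.71 + 53.179 = 81.889

81.889


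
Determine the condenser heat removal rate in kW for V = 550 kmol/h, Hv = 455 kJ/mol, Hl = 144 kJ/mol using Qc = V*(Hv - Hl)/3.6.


Qc = 550 * (455 - 144) / 3.6 = 550 * 311 / 3.6 = 47510

47510 kW


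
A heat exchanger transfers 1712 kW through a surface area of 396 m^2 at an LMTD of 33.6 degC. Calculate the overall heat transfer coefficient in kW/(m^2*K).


From Q = U*A*LMTD, U = Q / (A * LMTD)
U = 1712 / (396 * 33.6) = 1712 / 13305.6 = 0.1287

0.1287 kW/(m^2*K)


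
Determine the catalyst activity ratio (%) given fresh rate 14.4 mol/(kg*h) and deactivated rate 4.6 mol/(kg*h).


Activity (%) = (rate_used / rate_fresh) * 100
rate_used = 4.6, rate_fresh = 14.4
= (4.6 / 14.4) * 100
= 0.3194 * 100 = 31.94

31.94 %


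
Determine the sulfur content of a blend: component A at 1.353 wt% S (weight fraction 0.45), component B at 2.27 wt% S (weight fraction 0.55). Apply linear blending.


Linear sulfur blending: S_blend = x1*S1 + x2*S2
Contribution 1: 0.45 * 1.353 = 0.60885 wt%
Contribution 2: 0.55 * 2.27 = 1.2485 wt%
S_blend = 0.60885 + 1.2485 = 1.85735

1.85735 wt%


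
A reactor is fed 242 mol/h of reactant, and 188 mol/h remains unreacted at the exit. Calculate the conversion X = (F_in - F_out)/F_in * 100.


X = (F_in - F_out) / F_in * 100
Moles reacted = 242 - 188 = 54
X = 54 / 242 * 100
= 0.2231 * 100
= 22.31 %

22.31 %


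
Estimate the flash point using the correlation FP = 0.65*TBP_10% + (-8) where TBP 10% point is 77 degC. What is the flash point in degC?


FP = 0.65 * 77 + (-8) = 42.05

42.05 degC


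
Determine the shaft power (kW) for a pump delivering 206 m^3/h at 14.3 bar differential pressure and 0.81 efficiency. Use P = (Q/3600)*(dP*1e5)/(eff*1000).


Q = 206 / 3600 = 0.0572222 m^3/s
P = 0.0572222 * (14.3 * 1e5) / 0.81 / 1000 = 101.0

101.0 kW


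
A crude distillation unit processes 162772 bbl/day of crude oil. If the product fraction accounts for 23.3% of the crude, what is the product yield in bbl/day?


Crude throughput = 162772 bbl/day
Fraction yield = 23.3%
yield = throughput * fraction / 100
yield = 162772 * 23.3 / 100 = 37925.876

37925.876 bbl/day


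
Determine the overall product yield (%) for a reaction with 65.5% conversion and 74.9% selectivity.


Overall yield = conversion (%) * selectivity (%) / 100
Conversion = 65.5%, Selectivity = 74.9%
Y = 65.5 * 74.9 / 100
= 49.0595 %

49.0595 %


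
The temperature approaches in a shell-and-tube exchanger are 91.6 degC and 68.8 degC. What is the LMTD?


LMTD = (dT1 - dT2) / ln(dT1/dT2)
= (91.6 - 68.8) / ln(91.6 / 68.8) = 22.8 / 0.286228 = 79.66

79.66 degC


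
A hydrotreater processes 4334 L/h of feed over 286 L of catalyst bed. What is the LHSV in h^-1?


LHSV = volumetric feed rate / catalyst volume
= 4334 L/h / 286 L
= 15.15 h^-1

15.15 h^-1


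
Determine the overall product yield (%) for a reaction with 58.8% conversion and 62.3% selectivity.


Overall yield = conversion (%) * selectivity (%) / 100
Conversion = 58.8%, Selectivity = 62.3%
Y = 58.8 * 62.3 / 100
= 36.6324 %

36.6324 %


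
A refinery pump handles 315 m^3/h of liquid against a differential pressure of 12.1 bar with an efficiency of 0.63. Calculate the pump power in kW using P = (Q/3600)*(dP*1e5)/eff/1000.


Q = 315 / 3600 = 0.0875 m^3/s
P = 0.0875 * (12.1 * 1e5) / 0.63 / 1000 = 168.1

168.1 kW


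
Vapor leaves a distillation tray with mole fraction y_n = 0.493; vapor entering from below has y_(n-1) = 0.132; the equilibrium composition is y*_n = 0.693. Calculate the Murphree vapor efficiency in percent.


Murphree vapor efficiency: EMV = (y_n - y_(n-1)) / (y*_n - y_(n-1)) * 100
EMV = (0.493 - 0.132) / (0.693 - 0.132) * 100 = 0.361 / 0.561 * 100 = 64.35

64.35 %


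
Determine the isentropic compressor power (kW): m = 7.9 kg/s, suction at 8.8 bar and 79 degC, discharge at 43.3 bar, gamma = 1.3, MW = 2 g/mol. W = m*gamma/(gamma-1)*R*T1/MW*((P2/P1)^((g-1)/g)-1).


Isentropic work: W = m*(gamma/(gamma-1))*(R*T1/MW)*((P2/P1)^((gamma-1)/gamma) - 1)
T1 = 79 + 273.15 = 352.15 K
Pressure ratio = 43.3 / 8.8 = 4.92045
Exponent = (1.3 - 1)/1.3 = 0.230769
(P2/P1)^exp - 1 = 4.92045^0.230769 - 1 = 0.444419
W = 7.9 * 1.3 / 0.3 * 8.314 * 352.15 / 2 * 0.444419 = 22270

22270 kW


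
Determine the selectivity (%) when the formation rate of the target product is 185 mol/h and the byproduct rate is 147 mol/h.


Selectivity = desired / (desired + undesired) * 100
Total products = 185 + 147 = 332 mol/h
S = 185 / 332 * 100
= 0.5572 * 100
= 55.72 %

55.72 %


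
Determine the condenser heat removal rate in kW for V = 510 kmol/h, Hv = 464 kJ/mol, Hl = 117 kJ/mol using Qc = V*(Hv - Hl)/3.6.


Qc = 510 * (464 - 117) / 3.6 = 510 * 347 / 3.6 = 49160

49160 kW


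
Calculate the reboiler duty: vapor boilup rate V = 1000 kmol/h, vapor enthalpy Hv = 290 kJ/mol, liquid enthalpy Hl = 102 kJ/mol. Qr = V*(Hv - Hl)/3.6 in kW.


Qr = 1000 * (290 - 102) / 3.6 = 1000 * 188 / 3.6 = 52220

52220 kW


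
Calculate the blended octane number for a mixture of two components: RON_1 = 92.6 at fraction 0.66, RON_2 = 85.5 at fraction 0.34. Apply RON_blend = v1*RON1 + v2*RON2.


Linear blending: RON_blend = sum(vi * RONi)
Contribution 1: 0.66 * 92.6 = 61.116
Contribution 2: 0.34 * 85.5 = 29.07
RON_blend = 61.116 + 29.07 = 90.186

90.186


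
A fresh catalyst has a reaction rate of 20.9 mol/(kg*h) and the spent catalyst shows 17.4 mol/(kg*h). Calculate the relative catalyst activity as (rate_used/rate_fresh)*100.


Activity (%) = (rate_used / rate_fresh) * 100
rate_used = 17.4, rate_fresh = 20.9
= (17.4 / 20.9) * 100
= 0.8325 * 100 = 83.25

83.25 %


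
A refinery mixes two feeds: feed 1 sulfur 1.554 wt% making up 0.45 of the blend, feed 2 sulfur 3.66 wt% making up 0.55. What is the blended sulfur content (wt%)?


Linear sulfur blending: S_blend = x1*S1 + x2*S2
Contribution 1: 0.45 * 1.554 = 0.6993 wt%
Contribution 2: 0.55 * 3.66 = 2.013 wt%
S_blend = 0.6993 + 2.013 = 2.7123

2.7123 wt%


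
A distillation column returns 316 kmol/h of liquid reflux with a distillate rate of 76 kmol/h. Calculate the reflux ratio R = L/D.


Reflux ratio definition: R = L / D (liquid returned / distillate withdrawn)
L = 316 kmol/h, D = 76 kmol/h
R = 316 / 76 = 4.158

4.158


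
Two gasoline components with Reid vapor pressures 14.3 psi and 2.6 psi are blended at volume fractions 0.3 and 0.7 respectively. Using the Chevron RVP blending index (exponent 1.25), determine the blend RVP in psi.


Chevron index: RVP_blend = (sum xi*RVPi^1.25)^(1/1.25)
RVP^1.25 terms: 0.3 * 14.3^1.25 + 0.7 * 2.6^1.25 = 10.6535
RVP_blend = 10.6535^(1/1.25) = 6.637

6.637 psi


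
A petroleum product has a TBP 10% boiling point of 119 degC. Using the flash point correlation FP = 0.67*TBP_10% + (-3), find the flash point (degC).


FP = 0.67 * 119 + (-3) = 76.73

76.73 degC


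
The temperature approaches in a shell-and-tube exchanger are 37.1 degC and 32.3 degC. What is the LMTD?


LMTD = (dT1 - dT2) / ln(dT1/dT2)
= (37.1 - 32.3) / ln(37.1 / 32.3) = 4.8 / 0.13855 = 34.64

34.64 degC


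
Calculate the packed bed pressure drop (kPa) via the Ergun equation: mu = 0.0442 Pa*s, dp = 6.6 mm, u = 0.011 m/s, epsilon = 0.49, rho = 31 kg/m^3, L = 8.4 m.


dp = 6.6 mm = 0.0066 m
Viscous term = 150*0.0442*0.011*(1-0.49)^2 / (0.0066^2*0.49^3) = 3701.44
Inertial term = 1.75*31*0.011^2*(1-0.49) / (0.0066*0.49^3) = 4.31145
dP/L = 3701.44 + 4.31145 = 3705.75 Pa/m
dP = 3705.75 * 8.4 / 1000 = 31.13 kPa

31.13 kPa


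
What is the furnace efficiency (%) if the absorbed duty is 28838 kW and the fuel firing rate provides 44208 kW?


Furnace efficiency = Q_absorbed / Q_fuel * 100
= 28838 / 44208 * 100 = 65.23

65.23 %


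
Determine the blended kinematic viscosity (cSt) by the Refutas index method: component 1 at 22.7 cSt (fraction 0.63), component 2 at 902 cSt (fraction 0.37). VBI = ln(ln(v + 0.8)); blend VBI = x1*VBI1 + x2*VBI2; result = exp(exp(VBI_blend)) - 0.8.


Refutas method: VBN_i = 14.534*ln(ln(visc_i + 0.8)) + 10.975, blended linearly by mass fraction; since VBN is linear in VBI_i = ln(ln(visc_i + 0.8)) and the fractions sum to 1, blend VBI directly: visc = exp(exp(VBI_blend)) - 0.8
VBI_1 = ln(ln(22.7 + 0.8)) = 1.14962
VBI_2 = ln(ln(902 + 0.8)) = 1.91773
VBI_blend = 0.63 * 1.14962 + 0.37 * 1.91773 = 1.43382
visc_blend = exp(exp(1.43382)) - 0.8 = 65.53

65.53 cSt


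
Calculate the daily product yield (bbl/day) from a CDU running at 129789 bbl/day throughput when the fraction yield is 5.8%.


Crude throughput = 129789 bbl/day
Fraction yield = 5.8%
yield = throughput * fraction / 100
yield = 129789 * 5.8 / 100 = 7527.762

7527.762 bbl/day


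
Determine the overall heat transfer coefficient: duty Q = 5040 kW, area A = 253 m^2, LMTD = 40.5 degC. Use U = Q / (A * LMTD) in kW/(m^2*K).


From Q = U*A*LMTD, U = Q / (A * LMTD)
U = 5040 / (253 * 40.5) = 5040 / 10246.5 = 0.4919

0.4919 kW/(m^2*K)


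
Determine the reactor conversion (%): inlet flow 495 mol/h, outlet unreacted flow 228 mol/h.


X = (F_in - F_out) / F_in * 100
Moles reacted = 495 - 228 = 267
X = 267 / 495 * 100
= 0.5394 * 100
= 53.94 %

53.94 %


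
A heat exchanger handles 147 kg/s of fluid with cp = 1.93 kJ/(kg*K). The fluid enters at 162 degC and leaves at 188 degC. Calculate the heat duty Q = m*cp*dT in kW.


Q = m_dot * cp * delta_T
delta_T = 188 - 162 = 26 K
Q = 147 * 1.93 * 26
= 283.71 * 26
= 7376.46 kW

7376.46 kW


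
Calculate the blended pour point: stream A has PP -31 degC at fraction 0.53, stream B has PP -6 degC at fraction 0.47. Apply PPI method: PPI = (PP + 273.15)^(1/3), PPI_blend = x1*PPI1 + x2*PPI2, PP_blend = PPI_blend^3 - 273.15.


PPI_1 = (-31 + 273.15)^(1/3) = 6.232967
PPI_2 = (-6 + 273.15)^(1/3) = 6.440482
PPI_blend = 0.53 * 6.232967 + 0.47 * 6.440482 = 6.330499
PP_blend = 6.330499^3 - 273.15 = 253.6961 - 273.15 = -19.45

-19.45 degC


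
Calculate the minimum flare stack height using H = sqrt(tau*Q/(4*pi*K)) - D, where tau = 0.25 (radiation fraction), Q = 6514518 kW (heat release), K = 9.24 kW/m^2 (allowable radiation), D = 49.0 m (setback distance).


tau*Q/(4*pi*K) = 0.25 * 6514518 / (4 * pi * 9.24) = 14026.2
sqrt(14026.2) = 118.432
H = 118.432 - 49.0 = 69.43

69.43 m


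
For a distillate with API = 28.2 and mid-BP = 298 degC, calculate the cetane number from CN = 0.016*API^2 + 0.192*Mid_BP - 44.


CN = 0.016 * 28.2^2 + 0.192 * 298 - 44
CN = 12.72384 + 57.216 - 44 = 25.93984

25.93984


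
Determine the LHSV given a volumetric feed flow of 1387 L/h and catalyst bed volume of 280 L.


LHSV = volumetric feed rate / catalyst volume
= 1387 L/h / 280 L
= 4.954 h^-1

4.954 h^-1


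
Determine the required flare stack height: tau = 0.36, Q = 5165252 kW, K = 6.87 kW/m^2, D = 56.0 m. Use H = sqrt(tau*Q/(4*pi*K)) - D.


tau*Q/(4*pi*K) = 0.36 * 5165252 / (4 * pi * 6.87) = 21539.1
sqrt(21539.1) = 146.762
H = 146.762 - 56.0 = 90.76

90.76 m


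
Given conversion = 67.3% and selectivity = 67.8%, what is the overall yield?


Overall yield = conversion (%) * selectivity (%) / 100
Conversion = 67.3%, Selectivity = 67.8%
Y = 67.3 * 67.8 / 100
= 45.6294 %

45.6294 %


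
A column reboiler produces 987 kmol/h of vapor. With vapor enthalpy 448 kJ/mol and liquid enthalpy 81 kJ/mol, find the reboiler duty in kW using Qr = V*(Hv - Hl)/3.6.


Qr = 987 * (448 - 81) / 3.6 = 987 * 367 / 3.6 = 100600

100600 kW


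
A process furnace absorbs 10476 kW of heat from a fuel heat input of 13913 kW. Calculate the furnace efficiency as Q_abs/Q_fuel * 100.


Furnace efficiency = Q_absorbed / Q_fuel * 100
= 10476 / 13913 * 100 = 75.30

75.30 %


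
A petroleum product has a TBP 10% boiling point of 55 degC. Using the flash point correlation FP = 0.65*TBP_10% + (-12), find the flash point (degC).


FP = 0.65 * 55 + (-12) = 23.75

23.75 degC


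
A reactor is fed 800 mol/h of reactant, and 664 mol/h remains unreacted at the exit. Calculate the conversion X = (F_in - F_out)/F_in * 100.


X = (F_in - F_out) / F_in * 100
Moles reacted = 800 - 664 = 136
X = 136 / 800 * 100
= 0.1700 * 100
= 17.00 %

17.00 %


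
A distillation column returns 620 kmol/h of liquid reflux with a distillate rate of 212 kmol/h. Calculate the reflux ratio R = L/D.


Reflux ratio definition: R = L / D (liquid returned / distillate withdrawn)
L = 620 kmol/h, D = 212 kmol/h
R = 620 / 212 = 2.925

2.925


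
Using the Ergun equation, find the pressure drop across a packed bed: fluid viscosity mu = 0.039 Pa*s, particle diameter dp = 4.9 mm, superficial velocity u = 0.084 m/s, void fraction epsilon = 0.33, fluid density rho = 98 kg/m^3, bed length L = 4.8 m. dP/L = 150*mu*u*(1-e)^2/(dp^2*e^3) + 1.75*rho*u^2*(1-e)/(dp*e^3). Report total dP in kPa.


dp = 4.9 mm = 0.0049 m
Viscous term = 150*0.039*0.084*(1-0.33)^2 / (0.0049^2*0.33^3) = 255653
Inertial term = 1.75*98*0.084^2*(1-0.33) / (0.0049*0.33^3) = 4604.26
dP/L = 255653 + 4604.26 = 260257 Pa/m
dP = 260257 * 4.8 / 1000 = 1249 kPa

1249 kPa


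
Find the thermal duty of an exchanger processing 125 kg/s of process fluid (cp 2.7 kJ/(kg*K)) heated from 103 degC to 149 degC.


Q = m_dot * cp * delta_T
delta_T = 149 - 103 = 46 K
Q = 125 * 2.7 * 46
= 337.5 * 46
= 15525 kW

15525 kW


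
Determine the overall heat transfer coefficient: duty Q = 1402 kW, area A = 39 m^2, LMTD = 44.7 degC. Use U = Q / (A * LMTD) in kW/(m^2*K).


From Q = U*A*LMTD, U = Q / (A * LMTD)
U = 1402 / (39 * 44.7) = 1402 / 1743.3 = 0.8042

0.8042 kW/(m^2*K)


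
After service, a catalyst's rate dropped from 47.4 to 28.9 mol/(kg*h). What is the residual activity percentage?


Activity (%) = (rate_used / rate_fresh) * 100
rate_used = 28.9, rate_fresh = 47.4
= (28.9 / 47.4) * 100
= 0.6097 * 100 = 60.97

60.97 %


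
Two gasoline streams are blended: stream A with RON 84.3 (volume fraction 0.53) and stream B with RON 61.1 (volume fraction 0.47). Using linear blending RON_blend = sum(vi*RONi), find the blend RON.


Linear blending: RON_blend = sum(vi * RONi)
Contribution 1: 0.53 * 84.3 = 44.679
Contribution 2: 0.47 * 61.1 = 28.717
RON_blend = 44.679 + 28.717 = 73.396

73.396


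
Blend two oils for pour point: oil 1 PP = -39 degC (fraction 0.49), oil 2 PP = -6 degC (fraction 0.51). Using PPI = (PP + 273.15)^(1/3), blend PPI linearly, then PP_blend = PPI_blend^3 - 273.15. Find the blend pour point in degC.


PPI_1 = (-39 + 273.15)^(1/3) = 6.163557
PPI_2 = (-6 + 273.15)^(1/3) = 6.440482
PPI_blend = 0.49 * 6.163557 + 0.51 * 6.440482 = 6.304789
PP_blend = 6.304789^3 - 273.15 = 250.6177 - 273.15 = -22.53

-22.53 degC


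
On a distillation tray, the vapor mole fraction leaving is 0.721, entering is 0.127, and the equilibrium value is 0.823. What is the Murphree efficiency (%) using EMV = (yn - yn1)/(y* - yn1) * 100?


Murphree vapor efficiency: EMV = (y_n - y_(n-1)) / (y*_n - y_(n-1)) * 100
EMV = (0.721 - 0.127) / (0.823 - 0.127) * 100 = 0.594 / 0.696 * 100 = 85.34

85.34 %


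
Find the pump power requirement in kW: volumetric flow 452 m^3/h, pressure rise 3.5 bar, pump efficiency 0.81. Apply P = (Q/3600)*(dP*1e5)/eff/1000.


Q = 452 / 3600 = 0.125556 m^3/s
P = 0.125556 * (3.5 * 1e5) / 0.81 / 1000 = 54.25

54.25 kW


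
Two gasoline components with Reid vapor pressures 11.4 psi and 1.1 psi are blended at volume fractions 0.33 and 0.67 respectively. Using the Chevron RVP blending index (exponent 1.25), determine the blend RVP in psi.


Chevron index: RVP_blend = (sum xi*RVPi^1.25)^(1/1.25)
RVP^1.25 terms: 0.33 * 11.4^1.25 + 0.67 * 1.1^1.25 = 7.66743
RVP_blend = 7.66743^(1/1.25) = 5.102

5.102 psi


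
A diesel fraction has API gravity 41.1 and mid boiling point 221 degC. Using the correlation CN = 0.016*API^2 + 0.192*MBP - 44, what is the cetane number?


CN = 0.016 * 41.1^2 + 0.192 * 221 - 44
CN = 27.02736 + 42.432 - 44 = 25.45936

25.45936


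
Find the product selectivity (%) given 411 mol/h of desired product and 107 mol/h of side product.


Selectivity = desired / (desired + undesired) * 100
Total products = 411 + 107 = 518 mol/h
S = 411 / 518 * 100
= 0.7934 * 100
= 79.34 %

79.34 %


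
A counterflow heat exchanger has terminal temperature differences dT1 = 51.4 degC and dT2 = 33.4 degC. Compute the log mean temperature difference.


LMTD = (dT1 - dT2) / ln(dT1/dT2)
= (51.4 - 33.4) / ln(51.4 / 33.4) = 18 / 0.431082 = 41.76

41.76 degC


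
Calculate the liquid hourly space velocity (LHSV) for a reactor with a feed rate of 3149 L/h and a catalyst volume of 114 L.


LHSV = volumetric feed rate / catalyst volume
= 3149 L/h / 114 L
= 27.62 h^-1

27.62 h^-1


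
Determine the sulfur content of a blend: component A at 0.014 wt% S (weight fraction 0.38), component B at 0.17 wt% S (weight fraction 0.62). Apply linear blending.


Linear sulfur blending: S_blend = x1*S1 + x2*S2
Contribution 1: 0.38 * 0.014 = 0.00532 wt%
Contribution 2: 0.62 * 0.17 = 0.1054 wt%
S_blend = 0.00532 + 0.1054 = 0.11072

0.11072 wt%


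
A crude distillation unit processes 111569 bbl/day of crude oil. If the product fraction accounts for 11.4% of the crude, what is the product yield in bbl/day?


Crude throughput = 111569 bbl/day
Fraction yield = 11.4%
yield = throughput * fraction / 100
yield = 111569 * 11.4 / 100 = 12718.866

12718.866 bbl/day


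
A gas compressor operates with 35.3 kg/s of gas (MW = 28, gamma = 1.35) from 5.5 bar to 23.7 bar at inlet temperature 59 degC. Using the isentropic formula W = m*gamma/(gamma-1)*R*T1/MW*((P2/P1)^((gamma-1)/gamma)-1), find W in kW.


Isentropic work: W = m*(gamma/(gamma-1))*(R*T1/MW)*((P2/P1)^((gamma-1)/gamma) - 1)
T1 = 59 + 273.15 = 332.15 K
Pressure ratio = 23.7 / 5.5 = 4.30909
Exponent = (1.35 - 1)/1.35 = 0.259259
(P2/P1)^exp - 1 = 4.30909^0.259259 - 1 = 0.460394
W = 35.3 * 1.35 / 0.35 * 8.314 * 332.15 / 28 * 0.460394 = 6182

6182 kW


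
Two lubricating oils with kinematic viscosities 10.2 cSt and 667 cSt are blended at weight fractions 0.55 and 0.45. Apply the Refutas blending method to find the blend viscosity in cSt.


Refutas method: VBN_i = 14.534*ln(ln(visc_i + 0.8)) + 10.975, blended linearly by mass fraction; since VBN is linear in VBI_i = ln(ln(visc_i + 0.8)) and the fractions sum to 1, blend VBI directly: visc = exp(exp(VBI_blend)) - 0.8
VBI_1 = ln(ln(10.2 + 0.8)) = 0.874591
VBI_2 = ln(ln(667 + 0.8)) = 1.87242
VBI_blend = 0.55 * 0.874591 + 0.45 * 1.87242 = 1.32361
visc_blend = exp(exp(1.32361)) - 0.8 = 42.02

42.02 cSt


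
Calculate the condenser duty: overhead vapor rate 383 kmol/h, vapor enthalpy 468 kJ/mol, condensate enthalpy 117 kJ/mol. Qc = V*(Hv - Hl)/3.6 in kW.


Qc = 383 * (468 - 117) / 3.6 = 383 * 351 / 3.6 = 37340

37340 kW


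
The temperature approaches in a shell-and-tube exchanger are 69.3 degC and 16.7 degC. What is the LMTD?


LMTD = (dT1 - dT2) / ln(dT1/dT2)
= (69.3 - 16.7) / ln(69.3 / 16.7) = 52.6 / 1.42304 = 36.96

36.96 degC


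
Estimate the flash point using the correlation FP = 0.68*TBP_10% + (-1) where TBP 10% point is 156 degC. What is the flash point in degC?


FP = 0.68 * 156 + (-1) = 105.08

105.08 degC


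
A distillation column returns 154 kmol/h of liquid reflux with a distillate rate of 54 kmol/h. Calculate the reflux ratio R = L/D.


Reflux ratio definition: R = L / D (liquid returned / distillate withdrawn)
L = 154 kmol/h, D = 54 kmol/h
R = 154 / 54 = 2.852

2.852


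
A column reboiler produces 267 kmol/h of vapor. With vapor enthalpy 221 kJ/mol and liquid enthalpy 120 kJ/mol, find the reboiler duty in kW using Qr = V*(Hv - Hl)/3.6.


Qr = 267 * (221 - 120) / 3.6 = 267 * 101 / 3.6 = 7491

7491 kW


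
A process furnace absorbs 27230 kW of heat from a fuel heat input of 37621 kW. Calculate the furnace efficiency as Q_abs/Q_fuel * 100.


Furnace efficiency = Q_absorbed / Q_fuel * 100
= 27230 / 37621 * 100 = 72.38

72.38 %


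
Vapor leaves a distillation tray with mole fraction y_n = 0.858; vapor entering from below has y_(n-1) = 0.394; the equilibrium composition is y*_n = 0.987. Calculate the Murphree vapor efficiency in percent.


Murphree vapor efficiency: EMV = (y_n - y_(n-1)) / (y*_n - y_(n-1)) * 100
EMV = (0.858 - 0.394) / (0.987 - 0.394) * 100 = 0.464 / 0.593 * 100 = 78.25

78.25 %


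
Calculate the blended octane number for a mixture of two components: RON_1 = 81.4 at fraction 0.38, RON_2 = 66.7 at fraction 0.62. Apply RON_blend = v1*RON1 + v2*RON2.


Linear blending: RON_blend = sum(vi * RONi)
Contribution 1: 0.38 * 81.4 = 30.932
Contribution 2: 0.62 * 66.7 = 41.354
RON_blend = 30.932 + 41.354 = 72.286

72.286


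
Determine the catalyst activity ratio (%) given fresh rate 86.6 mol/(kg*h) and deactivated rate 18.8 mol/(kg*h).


Activity (%) = (rate_used / rate_fresh) * 100
rate_used = 18.8, rate_fresh = 86.6
= (18.8 / 86.6) * 100
= 0.2171 * 100 = 21.71

21.71 %


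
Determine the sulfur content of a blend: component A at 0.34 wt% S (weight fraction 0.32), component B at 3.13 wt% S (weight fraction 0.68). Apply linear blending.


Linear sulfur blending: S_blend = x1*S1 + x2*S2
Contribution 1: 0.32 * 0.34 = 0.1088 wt%
Contribution 2: 0.68 * 3.13 = 2.1284 wt%
S_blend = 0.1088 + 2.1284 = 2.2372

2.2372 wt%


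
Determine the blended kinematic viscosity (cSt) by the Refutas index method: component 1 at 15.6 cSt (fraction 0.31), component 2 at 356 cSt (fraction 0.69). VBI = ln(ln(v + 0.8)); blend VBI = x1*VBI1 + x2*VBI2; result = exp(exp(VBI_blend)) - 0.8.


Refutas method: VBN_i = 14.534*ln(ln(visc_i + 0.8)) + 10.975, blended linearly by mass fraction; since VBN is linear in VBI_i = ln(ln(visc_i + 0.8)) and the fractions sum to 1, blend VBI directly: visc = exp(exp(VBI_blend)) - 0.8
VBI_1 = ln(ln(15.6 + 0.8)) = 1.02865
VBI_2 = ln(ln(356 + 0.8)) = 1.77108
VBI_blend = 0.31 * 1.02865 + 0.69 * 1.77108 = 1.54093
visc_blend = exp(exp(1.54093)) - 0.8 = 105.8

105.8 cSt


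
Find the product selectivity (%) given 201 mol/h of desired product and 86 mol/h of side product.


Selectivity = desired / (desired + undesired) * 100
Total products = 201 + 86 = 287 mol/h
S = 201 / 287 * 100
= 0.7003 * 100
= 70.03 %

70.03 %


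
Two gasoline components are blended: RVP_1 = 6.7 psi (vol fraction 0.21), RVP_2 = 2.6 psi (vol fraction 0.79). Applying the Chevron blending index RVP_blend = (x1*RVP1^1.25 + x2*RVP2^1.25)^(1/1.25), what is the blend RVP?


Chevron index: RVP_blend = (sum xi*RVPi^1.25)^(1/1.25)
RVP^1.25 terms: 0.21 * 6.7^1.25 + 0.79 * 2.6^1.25 = 4.87189
RVP_blend = 4.87189^(1/1.25) = 3.549

3.549 psi


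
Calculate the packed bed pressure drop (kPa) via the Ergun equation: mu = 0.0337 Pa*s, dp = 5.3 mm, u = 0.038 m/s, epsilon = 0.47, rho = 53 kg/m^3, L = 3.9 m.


dp = 5.3 mm = 0.0053 m
Viscous term = 150*0.0337*0.038*(1-0.47)^2 / (0.0053^2*0.47^3) = 18501.7
Inertial term = 1.75*53*0.038^2*(1-0.47) / (0.0053*0.47^3) = 128.999
dP/L = 18501.7 + 128.999 = 18630.7 Pa/m
dP = 18630.7 * 3.9 / 1000 = 72.66 kPa

72.66 kPa


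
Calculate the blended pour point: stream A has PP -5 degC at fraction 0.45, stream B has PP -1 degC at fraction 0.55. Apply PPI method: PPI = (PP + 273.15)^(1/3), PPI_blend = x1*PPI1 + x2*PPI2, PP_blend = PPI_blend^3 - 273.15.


PPI_1 = (-5 + 273.15)^(1/3) = 6.448508
PPI_2 = (-1 + 273.15)^(1/3) = 6.480414
PPI_blend = 0.45 * 6.448508 + 0.55 * 6.480414 = 6.466056
PP_blend = 6.466056^3 - 273.15 = 270.345 - 273.15 = -2.8

-2.8 degC
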